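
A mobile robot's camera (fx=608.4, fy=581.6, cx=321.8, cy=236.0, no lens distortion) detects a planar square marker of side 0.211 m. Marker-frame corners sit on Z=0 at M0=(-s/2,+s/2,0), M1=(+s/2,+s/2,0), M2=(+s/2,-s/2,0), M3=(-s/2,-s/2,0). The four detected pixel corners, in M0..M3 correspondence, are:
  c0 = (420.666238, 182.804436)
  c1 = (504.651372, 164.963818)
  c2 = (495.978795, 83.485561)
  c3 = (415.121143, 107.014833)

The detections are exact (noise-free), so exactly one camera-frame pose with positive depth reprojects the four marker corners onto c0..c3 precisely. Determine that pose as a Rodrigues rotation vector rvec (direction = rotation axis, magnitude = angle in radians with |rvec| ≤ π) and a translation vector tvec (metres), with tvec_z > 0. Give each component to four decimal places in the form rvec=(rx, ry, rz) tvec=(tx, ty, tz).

Intrinsics K: fx=608.4, fy=581.6, cx=321.8, cy=236.0
Marker side s = 0.211 m; corners in marker frame (Z=0):
  M0 = (-0.1055, +0.1055, 0)
  M1 = (+0.1055, +0.1055, 0)
  M2 = (+0.1055, -0.1055, 0)
  M3 = (-0.1055, -0.1055, 0)
Detected image corners:
  c0 = (420.666238, 182.804436) px
  c1 = (504.651372, 164.963818) px
  c2 = (495.978795, 83.485561) px
  c3 = (415.121143, 107.014833) px
Planar DLT: solve 8×8 A·h = b for H (H[2,2]=1):
  H  [+215.35473 -34.06288 +457.39059]
  H  [-149.58065 +352.35826 +134.37399]
  H  [-0.38151 -0.14693 +1.00000]
B = K⁻¹H; ‖b₁‖=0.681837, ‖b₂‖=0.681837; λ = 2/(‖b₁‖+‖b₂‖) = 1.466626, sign → tz>0 ⇒ λ=+1.466626
r₁ = λ·B[:,0] = (+0.81509,-0.15015,-0.55953); r₂ = λ·B[:,1] = (+0.03187,+0.97599,-0.21549)
r₃ = r₁×r₂ = (+0.57845,+0.15781,+0.80030); SVD([r₁ r₂ r₃]) → R = UVᵀ:
  R  [+0.81509 +0.03187 +0.57845]
  R  [-0.15015 +0.97599 +0.15781]
  R  [-0.55953 -0.21549 +0.80030]
t = (+0.32686, -0.25627, +1.46663) m
tr R = 2.591383; θ = arccos((tr R − 1)/2) = 0.650648 rad = 37.279°
axis k = ((R−Rᵀ)₃₂, (R−Rᵀ)₁₃, (R−Rᵀ)₂₁) / (2 sinθ) = (-0.308158, +0.939394, -0.150255)
rvec = θ·k = (-0.200503, +0.611215, -0.097763)

rvec=(-0.2005, 0.6112, -0.0978) tvec=(0.3269, -0.2563, 1.4666)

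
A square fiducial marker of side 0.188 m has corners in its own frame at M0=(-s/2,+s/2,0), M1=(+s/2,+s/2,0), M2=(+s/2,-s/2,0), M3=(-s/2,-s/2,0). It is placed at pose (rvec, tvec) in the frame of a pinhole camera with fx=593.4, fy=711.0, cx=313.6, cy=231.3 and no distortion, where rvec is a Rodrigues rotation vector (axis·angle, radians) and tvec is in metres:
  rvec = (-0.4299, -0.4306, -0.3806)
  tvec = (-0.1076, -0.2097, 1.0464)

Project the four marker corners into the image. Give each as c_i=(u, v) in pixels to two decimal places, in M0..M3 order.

c0=(224.73, 153.72) c1=(320.67, 127.46) c2=(276.75, 32.49) c3=(182.54, 49.06)

Intrinsics K: fx=593.4, fy=711.0, cx=313.6, cy=231.3
Marker side s = 0.188 m; corners in marker frame (Z=0):
  M0 = (-0.0940, +0.0940, 0)
  M1 = (+0.0940, +0.0940, 0)
  M2 = (+0.0940, -0.0940, 0)
  M3 = (-0.0940, -0.0940, 0)
rvec = (-0.4299, -0.4306, -0.3806), |rvec| = θ = 0.71770 rad = 41.121°
Rodrigues: sinθ=0.65765, 1−cosθ=0.24668; R = I + sinθ·[k]× + (1−cosθ)·[k]×²:
    [+0.84183 +0.43741 -0.31622]
    [-0.26011 +0.84212 +0.47242]
    [+0.47293 -0.31545 +0.82270]
t = (-0.1076, -0.2097, 1.0464) m
M0: Pc = R·M0+t = (-0.14562, -0.10609, +0.97229); u = 593.4·(-0.14562)/0.97229 + 313.6 = 224.7293, v = 711.0·(-0.10609)/0.97229 + 231.3 = 153.7199
M1: Pc = R·M1+t = (+0.01265, -0.15499, +1.06120); u = 593.4·(+0.01265)/1.06120 + 313.6 = 320.6728, v = 711.0·(-0.15499)/1.06120 + 231.3 = 127.4572
M2: Pc = R·M2+t = (-0.06958, -0.31331, +1.12051); u = 593.4·(-0.06958)/1.12051 + 313.6 = 276.7494, v = 711.0·(-0.31331)/1.12051 + 231.3 = 32.4947
M3: Pc = R·M3+t = (-0.22785, -0.26441, +1.03160); u = 593.4·(-0.22785)/1.03160 + 313.6 = 182.5358, v = 711.0·(-0.26441)/1.03160 + 231.3 = 49.0630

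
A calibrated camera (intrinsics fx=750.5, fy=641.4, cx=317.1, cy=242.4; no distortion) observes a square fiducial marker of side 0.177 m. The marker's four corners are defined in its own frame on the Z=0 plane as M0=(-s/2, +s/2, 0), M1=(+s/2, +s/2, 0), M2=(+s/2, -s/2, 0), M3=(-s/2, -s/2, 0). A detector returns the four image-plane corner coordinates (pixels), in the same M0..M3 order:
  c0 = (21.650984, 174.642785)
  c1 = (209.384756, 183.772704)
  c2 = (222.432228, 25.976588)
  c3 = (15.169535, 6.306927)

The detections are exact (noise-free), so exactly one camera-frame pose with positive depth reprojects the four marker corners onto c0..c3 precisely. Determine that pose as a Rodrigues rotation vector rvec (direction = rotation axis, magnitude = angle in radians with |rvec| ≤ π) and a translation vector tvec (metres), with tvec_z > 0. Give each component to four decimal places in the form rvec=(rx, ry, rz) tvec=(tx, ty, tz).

Intrinsics K: fx=750.5, fy=641.4, cx=317.1, cy=242.4
Marker side s = 0.177 m; corners in marker frame (Z=0):
  M0 = (-0.0885, +0.0885, 0)
  M1 = (+0.0885, +0.0885, 0)
  M2 = (+0.0885, -0.0885, 0)
  M3 = (-0.0885, -0.0885, 0)
Detected image corners:
  c0 = (21.650984, 174.642785) px
  c1 = (209.384756, 183.772704) px
  c2 = (222.432228, 25.976588) px
  c3 = (15.169535, 6.306927) px
Planar DLT: solve 8×8 A·h = b for H (H[2,2]=1):
  H  [+1150.00505 +45.97777 +119.83359]
  H  [+110.67289 +975.52408 +101.94458]
  H  [+0.31537 +0.56389 +1.00000]
B = K⁻¹H; ‖b₁‖=1.435165, ‖b₂‖=1.435165; λ = 2/(‖b₁‖+‖b₂‖) = 0.696784, sign → tz>0 ⇒ λ=+0.696784
r₁ = λ·B[:,0] = (+0.97485,+0.03718,+0.21975); r₂ = λ·B[:,1] = (-0.12333,+0.91127,+0.39291)
r₃ = r₁×r₂ = (-0.18564,-0.41013,+0.89293); SVD([r₁ r₂ r₃]) → R = UVᵀ:
  R  [+0.97485 -0.12333 -0.18564]
  R  [+0.03718 +0.91127 -0.41013]
  R  [+0.21975 +0.39291 +0.89293]
t = (-0.18315, -0.15258, +0.69678) m
tr R = 2.779050; θ = arccos((tr R − 1)/2) = 0.474492 rad = 27.186°
axis k = ((R−Rᵀ)₃₂, (R−Rᵀ)₁₃, (R−Rᵀ)₂₁) / (2 sinθ) = (+0.878823, -0.443640, +0.175654)
rvec = θ·k = (+0.416994, -0.210503, +0.083346)

rvec=(0.4170, -0.2105, 0.0833) tvec=(-0.1831, -0.1526, 0.6968)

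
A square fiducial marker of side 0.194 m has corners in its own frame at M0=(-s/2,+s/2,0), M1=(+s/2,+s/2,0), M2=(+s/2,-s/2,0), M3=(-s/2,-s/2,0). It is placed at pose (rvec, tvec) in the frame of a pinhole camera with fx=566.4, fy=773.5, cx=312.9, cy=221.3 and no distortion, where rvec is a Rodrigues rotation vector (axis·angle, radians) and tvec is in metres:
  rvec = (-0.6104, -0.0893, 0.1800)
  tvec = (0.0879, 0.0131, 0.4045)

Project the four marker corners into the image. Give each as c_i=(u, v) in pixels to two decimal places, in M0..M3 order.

Intrinsics K: fx=566.4, fy=773.5, cx=312.9, cy=221.3
Marker side s = 0.194 m; corners in marker frame (Z=0):
  M0 = (-0.0970, +0.0970, 0)
  M1 = (+0.0970, +0.0970, 0)
  M2 = (+0.0970, -0.0970, 0)
  M3 = (-0.0970, -0.0970, 0)
rvec = (-0.6104, -0.0893, 0.1800), |rvec| = θ = 0.64262 rad = 36.820°
Rodrigues: sinθ=0.59930, 1−cosθ=0.19947; R = I + sinθ·[k]× + (1−cosθ)·[k]×²:
    [+0.98050 -0.14154 -0.13635]
    [+0.19419 +0.80438 +0.56148]
    [+0.03021 -0.57701 +0.81618]
t = (0.0879, 0.0131, 0.4045) m
M0: Pc = R·M0+t = (-0.02094, +0.07229, +0.34560); u = 566.4·(-0.02094)/0.34560 + 312.9 = 278.5862, v = 773.5·(+0.07229)/0.34560 + 221.3 = 383.0905
M1: Pc = R·M1+t = (+0.16928, +0.10996, +0.35146); u = 566.4·(+0.16928)/0.35146 + 312.9 = 585.7044, v = 773.5·(+0.10996)/0.35146 + 221.3 = 463.3055
M2: Pc = R·M2+t = (+0.19674, -0.04609, +0.46340); u = 566.4·(+0.19674)/0.46340 + 312.9 = 553.3659, v = 773.5·(-0.04609)/0.46340 + 221.3 = 144.3707
M3: Pc = R·M3+t = (+0.00652, -0.08376, +0.45754); u = 566.4·(+0.00652)/0.45754 + 312.9 = 320.9720, v = 773.5·(-0.08376)/0.45754 + 221.3 = 79.6958

c0=(278.59, 383.09) c1=(585.70, 463.31) c2=(553.37, 144.37) c3=(320.97, 79.70)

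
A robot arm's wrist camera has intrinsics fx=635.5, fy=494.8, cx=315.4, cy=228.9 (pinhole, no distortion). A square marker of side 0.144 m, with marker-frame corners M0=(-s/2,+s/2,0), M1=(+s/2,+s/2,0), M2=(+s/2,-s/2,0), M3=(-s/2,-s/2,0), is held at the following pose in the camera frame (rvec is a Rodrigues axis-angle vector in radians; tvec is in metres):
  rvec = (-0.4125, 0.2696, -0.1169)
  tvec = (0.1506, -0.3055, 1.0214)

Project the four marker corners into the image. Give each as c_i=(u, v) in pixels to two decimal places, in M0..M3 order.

Intrinsics K: fx=635.5, fy=494.8, cx=315.4, cy=228.9
Marker side s = 0.144 m; corners in marker frame (Z=0):
  M0 = (-0.0720, +0.0720, 0)
  M1 = (+0.0720, +0.0720, 0)
  M2 = (+0.0720, -0.0720, 0)
  M3 = (-0.0720, -0.0720, 0)
rvec = (-0.4125, 0.2696, -0.1169), |rvec| = θ = 0.50646 rad = 29.018°
Rodrigues: sinθ=0.48509, 1−cosθ=0.12553; R = I + sinθ·[k]× + (1−cosθ)·[k]×²:
    [+0.95774 +0.05754 +0.28182]
    [-0.16639 +0.91004 +0.37967]
    [-0.23462 -0.41051 +0.88115]
t = (0.1506, -0.3055, 1.0214) m
M0: Pc = R·M0+t = (+0.08579, -0.22800, +1.00874); u = 635.5·(+0.08579)/1.00874 + 315.4 = 369.4446, v = 494.8·(-0.22800)/1.00874 + 228.9 = 117.0640
M1: Pc = R·M1+t = (+0.22370, -0.25196, +0.97495); u = 635.5·(+0.22370)/0.97495 + 315.4 = 461.2140, v = 494.8·(-0.25196)/0.97495 + 228.9 = 101.0282
M2: Pc = R·M2+t = (+0.21541, -0.38300, +1.03406); u = 635.5·(+0.21541)/1.03406 + 315.4 = 447.7862, v = 494.8·(-0.38300)/1.03406 + 228.9 = 45.6330
M3: Pc = R·M3+t = (+0.07750, -0.35904, +1.06785); u = 635.5·(+0.07750)/1.06785 + 315.4 = 361.5218, v = 494.8·(-0.35904)/1.06785 + 228.9 = 62.5337

c0=(369.44, 117.06) c1=(461.21, 101.03) c2=(447.79, 45.63) c3=(361.52, 62.53)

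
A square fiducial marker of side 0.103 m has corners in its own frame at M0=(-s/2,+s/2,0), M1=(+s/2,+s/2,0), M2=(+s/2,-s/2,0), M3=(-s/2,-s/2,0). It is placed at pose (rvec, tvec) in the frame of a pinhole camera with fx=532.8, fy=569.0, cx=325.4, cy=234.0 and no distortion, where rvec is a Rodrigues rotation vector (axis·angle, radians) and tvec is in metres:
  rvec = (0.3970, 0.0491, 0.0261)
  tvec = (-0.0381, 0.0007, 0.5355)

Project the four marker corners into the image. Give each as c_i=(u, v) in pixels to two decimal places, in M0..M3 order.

c0=(239.09, 281.32) c1=(337.45, 285.41) c2=(340.07, 184.15) c3=(234.12, 180.61)

Intrinsics K: fx=532.8, fy=569.0, cx=325.4, cy=234.0
Marker side s = 0.103 m; corners in marker frame (Z=0):
  M0 = (-0.0515, +0.0515, 0)
  M1 = (+0.0515, +0.0515, 0)
  M2 = (+0.0515, -0.0515, 0)
  M3 = (-0.0515, -0.0515, 0)
rvec = (0.3970, 0.0491, 0.0261), |rvec| = θ = 0.40088 rad = 22.968°
Rodrigues: sinθ=0.39022, 1−cosθ=0.07928; R = I + sinθ·[k]× + (1−cosθ)·[k]×²:
    [+0.99847 -0.01579 +0.05291]
    [+0.03502 +0.92191 -0.38582]
    [-0.04268 +0.38708 +0.92106]
t = (-0.0381, 0.0007, 0.5355) m
M0: Pc = R·M0+t = (-0.09033, +0.04637, +0.55763); u = 532.8·(-0.09033)/0.55763 + 325.4 = 239.0882, v = 569.0·(+0.04637)/0.55763 + 234.0 = 281.3199
M1: Pc = R·M1+t = (+0.01251, +0.04998, +0.55324); u = 532.8·(+0.01251)/0.55324 + 325.4 = 337.4462, v = 569.0·(+0.04998)/0.55324 + 234.0 = 285.4061
M2: Pc = R·M2+t = (+0.01413, -0.04497, +0.51337); u = 532.8·(+0.01413)/0.51337 + 325.4 = 340.0697, v = 569.0·(-0.04497)/0.51337 + 234.0 = 184.1515
M3: Pc = R·M3+t = (-0.08871, -0.04858, +0.51776); u = 532.8·(-0.08871)/0.51776 + 325.4 = 234.1155, v = 569.0·(-0.04858)/0.51776 + 234.0 = 180.6104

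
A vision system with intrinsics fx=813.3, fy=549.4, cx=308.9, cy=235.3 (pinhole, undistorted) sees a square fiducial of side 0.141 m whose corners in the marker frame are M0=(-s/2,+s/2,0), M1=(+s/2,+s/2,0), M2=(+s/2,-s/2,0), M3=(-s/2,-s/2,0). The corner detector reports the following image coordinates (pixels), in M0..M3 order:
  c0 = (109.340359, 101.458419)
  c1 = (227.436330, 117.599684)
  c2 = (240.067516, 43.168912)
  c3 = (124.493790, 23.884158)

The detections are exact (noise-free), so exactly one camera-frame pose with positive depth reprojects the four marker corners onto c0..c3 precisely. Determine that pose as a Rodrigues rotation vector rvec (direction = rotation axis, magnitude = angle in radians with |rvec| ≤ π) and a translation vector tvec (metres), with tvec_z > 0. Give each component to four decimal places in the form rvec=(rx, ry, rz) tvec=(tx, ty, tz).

rvec=(-0.0953, -0.3243, 0.1171) tvec=(-0.1583, -0.2906, 0.9742)

Intrinsics K: fx=813.3, fy=549.4, cx=308.9, cy=235.3
Marker side s = 0.141 m; corners in marker frame (Z=0):
  M0 = (-0.0705, +0.0705, 0)
  M1 = (+0.0705, +0.0705, 0)
  M2 = (+0.0705, -0.0705, 0)
  M3 = (-0.0705, -0.0705, 0)
Detected image corners:
  c0 = (109.340359, 101.458419) px
  c1 = (227.436330, 117.599684) px
  c2 = (240.067516, 43.168912) px
  c3 = (124.493790, 23.884158) px
Planar DLT: solve 8×8 A·h = b for H (H[2,2]=1):
  H  [+884.67617 -118.49563 +176.70934]
  H  [+148.61397 +530.54478 +71.41949]
  H  [+0.32015 -0.11504 +1.00000]
B = K⁻¹H; ‖b₁‖=1.026530, ‖b₂‖=1.026530; λ = 2/(‖b₁‖+‖b₂‖) = 0.974156, sign → tz>0 ⇒ λ=+0.974156
r₁ = λ·B[:,0] = (+0.94120,+0.12994,+0.31187); r₂ = λ·B[:,1] = (-0.09937,+0.98872,-0.11207)
r₃ = r₁×r₂ = (-0.32292,+0.07449,+0.94349); SVD([r₁ r₂ r₃]) → R = UVᵀ:
  R  [+0.94120 -0.09937 -0.32292]
  R  [+0.12994 +0.98872 +0.07449]
  R  [+0.31187 -0.11207 +0.94349]
t = (-0.15834, -0.29058, +0.97416) m
tr R = 2.873408; θ = arccos((tr R − 1)/2) = 0.357702 rad = 20.495°
axis k = ((R−Rᵀ)₃₂, (R−Rᵀ)₁₃, (R−Rᵀ)₂₁) / (2 sinθ) = (-0.266412, -0.906525, +0.327469)
rvec = θ·k = (-0.095296, -0.324266, +0.117136)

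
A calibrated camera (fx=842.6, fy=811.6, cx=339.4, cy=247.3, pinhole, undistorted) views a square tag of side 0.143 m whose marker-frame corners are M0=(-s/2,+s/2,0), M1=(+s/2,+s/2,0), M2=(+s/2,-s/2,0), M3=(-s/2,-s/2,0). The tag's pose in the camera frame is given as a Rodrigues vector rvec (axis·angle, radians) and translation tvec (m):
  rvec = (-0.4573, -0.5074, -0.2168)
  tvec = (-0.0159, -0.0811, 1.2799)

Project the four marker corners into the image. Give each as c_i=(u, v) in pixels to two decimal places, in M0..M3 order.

c0=(301.45, 239.22) c1=(383.37, 231.81) c2=(353.85, 156.58) c3=(273.60, 159.35)

Intrinsics K: fx=842.6, fy=811.6, cx=339.4, cy=247.3
Marker side s = 0.143 m; corners in marker frame (Z=0):
  M0 = (-0.0715, +0.0715, 0)
  M1 = (+0.0715, +0.0715, 0)
  M2 = (+0.0715, -0.0715, 0)
  M3 = (-0.0715, -0.0715, 0)
rvec = (-0.4573, -0.5074, -0.2168), |rvec| = θ = 0.71665 rad = 41.061°
Rodrigues: sinθ=0.65686, 1−cosθ=0.24599; R = I + sinθ·[k]× + (1−cosθ)·[k]×²:
    [+0.85418 +0.30985 -0.41758]
    [-0.08758 +0.87733 +0.47184]
    [+0.51256 -0.36646 +0.77653]
t = (-0.0159, -0.0811, 1.2799) m
M0: Pc = R·M0+t = (-0.05482, -0.01211, +1.21705); u = 842.6·(-0.05482)/1.21705 + 339.4 = 301.4469, v = 811.6·(-0.01211)/1.21705 + 247.3 = 239.2247
M1: Pc = R·M1+t = (+0.06733, -0.02463, +1.29035); u = 842.6·(+0.06733)/1.29035 + 339.4 = 383.3653, v = 811.6·(-0.02463)/1.29035 + 247.3 = 231.8063
M2: Pc = R·M2+t = (+0.02302, -0.15009, +1.34275); u = 842.6·(+0.02302)/1.34275 + 339.4 = 353.8451, v = 811.6·(-0.15009)/1.34275 + 247.3 = 156.5806
M3: Pc = R·M3+t = (-0.09913, -0.13757, +1.26945); u = 842.6·(-0.09913)/1.26945 + 339.4 = 273.6039, v = 811.6·(-0.13757)/1.26945 + 247.3 = 159.3493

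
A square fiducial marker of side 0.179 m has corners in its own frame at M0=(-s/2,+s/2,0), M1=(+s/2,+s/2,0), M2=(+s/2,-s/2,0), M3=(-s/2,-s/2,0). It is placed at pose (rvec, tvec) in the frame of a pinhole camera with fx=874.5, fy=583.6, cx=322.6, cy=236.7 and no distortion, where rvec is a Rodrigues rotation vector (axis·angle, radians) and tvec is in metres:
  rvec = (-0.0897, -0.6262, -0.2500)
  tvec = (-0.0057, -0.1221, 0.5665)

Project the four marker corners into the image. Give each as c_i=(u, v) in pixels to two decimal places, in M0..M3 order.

c0=(233.07, 216.94) c1=(446.06, 185.84) c2=(380.60, 23.17) c3=(154.75, 20.81)

Intrinsics K: fx=874.5, fy=583.6, cx=322.6, cy=236.7
Marker side s = 0.179 m; corners in marker frame (Z=0):
  M0 = (-0.0895, +0.0895, 0)
  M1 = (+0.0895, +0.0895, 0)
  M2 = (+0.0895, -0.0895, 0)
  M3 = (-0.0895, -0.0895, 0)
rvec = (-0.0897, -0.6262, -0.2500), |rvec| = θ = 0.68020 rad = 38.973°
Rodrigues: sinθ=0.62895, 1−cosθ=0.22255; R = I + sinθ·[k]× + (1−cosθ)·[k]×²:
    [+0.78132 +0.25818 -0.56823]
    [-0.20414 +0.96607 +0.15824]
    [+0.58980 -0.00764 +0.80751]
t = (-0.0057, -0.1221, 0.5665) m
M0: Pc = R·M0+t = (-0.05252, -0.01737, +0.51303); u = 874.5·(-0.05252)/0.51303 + 322.6 = 233.0743, v = 583.6·(-0.01737)/0.51303 + 236.7 = 216.9450
M1: Pc = R·M1+t = (+0.08734, -0.05391, +0.61860); u = 874.5·(+0.08734)/0.61860 + 322.6 = 446.0628, v = 583.6·(-0.05391)/0.61860 + 236.7 = 185.8424
M2: Pc = R·M2+t = (+0.04112, -0.22683, +0.61997); u = 874.5·(+0.04112)/0.61997 + 322.6 = 380.6026, v = 583.6·(-0.22683)/0.61997 + 236.7 = 23.1735
M3: Pc = R·M3+t = (-0.09874, -0.19029, +0.51440); u = 874.5·(-0.09874)/0.51440 + 322.6 = 154.7452, v = 583.6·(-0.19029)/0.51440 + 236.7 = 20.8072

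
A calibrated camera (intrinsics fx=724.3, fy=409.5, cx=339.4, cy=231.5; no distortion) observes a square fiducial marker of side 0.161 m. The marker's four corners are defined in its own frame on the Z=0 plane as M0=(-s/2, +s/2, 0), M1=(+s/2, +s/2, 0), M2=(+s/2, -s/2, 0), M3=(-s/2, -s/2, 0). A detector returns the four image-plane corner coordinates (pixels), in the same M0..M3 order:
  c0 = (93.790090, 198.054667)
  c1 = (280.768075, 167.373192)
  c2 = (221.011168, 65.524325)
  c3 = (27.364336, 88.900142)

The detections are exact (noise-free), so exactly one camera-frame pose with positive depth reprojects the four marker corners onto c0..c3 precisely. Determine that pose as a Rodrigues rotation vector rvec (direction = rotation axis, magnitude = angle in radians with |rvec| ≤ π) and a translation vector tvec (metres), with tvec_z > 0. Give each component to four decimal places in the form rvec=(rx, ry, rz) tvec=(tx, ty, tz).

Intrinsics K: fx=724.3, fy=409.5, cx=339.4, cy=231.5
Marker side s = 0.161 m; corners in marker frame (Z=0):
  M0 = (-0.0805, +0.0805, 0)
  M1 = (+0.0805, +0.0805, 0)
  M2 = (+0.0805, -0.0805, 0)
  M3 = (-0.0805, -0.0805, 0)
Detected image corners:
  c0 = (93.790090, 198.054667) px
  c1 = (280.768075, 167.373192) px
  c2 = (221.011168, 65.524325) px
  c3 = (27.364336, 88.900142) px
Planar DLT: solve 8×8 A·h = b for H (H[2,2]=1):
  H  [+1251.69136 +401.89979 +159.33952]
  H  [-109.80482 +663.46393 +129.76969]
  H  [+0.44783 +0.06919 +1.00000]
B = K⁻¹H; ‖b₁‖=1.666591, ‖b₂‖=1.666591; λ = 2/(‖b₁‖+‖b₂‖) = 0.600027, sign → tz>0 ⇒ λ=+0.600027
r₁ = λ·B[:,0] = (+0.91102,-0.31280,+0.26871); r₂ = λ·B[:,1] = (+0.31349,+0.94868,+0.04151)
r₃ = r₁×r₂ = (-0.26791,+0.04642,+0.96233); SVD([r₁ r₂ r₃]) → R = UVᵀ:
  R  [+0.91102 +0.31349 -0.26791]
  R  [-0.31280 +0.94868 +0.04642]
  R  [+0.26871 +0.04151 +0.96233]
t = (-0.14917, -0.14906, +0.60003) m
tr R = 2.822026; θ = arccos((tr R − 1)/2) = 0.425063 rad = 24.354°
axis k = ((R−Rᵀ)₃₂, (R−Rᵀ)₁₃, (R−Rᵀ)₂₁) / (2 sinθ) = (-0.005945, -0.650637, -0.759366)
rvec = θ·k = (-0.002527, -0.276562, -0.322778)

rvec=(-0.0025, -0.2766, -0.3228) tvec=(-0.1492, -0.1491, 0.6000)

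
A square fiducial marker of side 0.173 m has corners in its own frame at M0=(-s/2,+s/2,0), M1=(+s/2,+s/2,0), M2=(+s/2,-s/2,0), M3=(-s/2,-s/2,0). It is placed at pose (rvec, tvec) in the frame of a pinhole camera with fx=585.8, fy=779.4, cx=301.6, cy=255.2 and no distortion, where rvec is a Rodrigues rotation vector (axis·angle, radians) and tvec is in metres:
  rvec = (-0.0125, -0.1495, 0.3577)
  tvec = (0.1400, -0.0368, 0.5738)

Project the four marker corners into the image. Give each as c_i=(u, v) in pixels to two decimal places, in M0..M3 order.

c0=(332.91, 274.72) c1=(492.54, 354.79) c2=(550.18, 139.42) c3=(394.97, 50.83)

Intrinsics K: fx=585.8, fy=779.4, cx=301.6, cy=255.2
Marker side s = 0.173 m; corners in marker frame (Z=0):
  M0 = (-0.0865, +0.0865, 0)
  M1 = (+0.0865, +0.0865, 0)
  M2 = (+0.0865, -0.0865, 0)
  M3 = (-0.0865, -0.0865, 0)
rvec = (-0.0125, -0.1495, 0.3577), |rvec| = θ = 0.38789 rad = 22.224°
Rodrigues: sinθ=0.37823, 1−cosθ=0.07429; R = I + sinθ·[k]× + (1−cosθ)·[k]×²:
    [+0.92579 -0.34787 -0.14799]
    [+0.34972 +0.93675 -0.01422]
    [+0.14357 -0.03859 +0.98889]
t = (0.1400, -0.0368, 0.5738) m
M0: Pc = R·M0+t = (+0.02983, +0.01398, +0.55804); u = 585.8·(+0.02983)/0.55804 + 301.6 = 332.9119, v = 779.4·(+0.01398)/0.55804 + 255.2 = 274.7223
M1: Pc = R·M1+t = (+0.18999, +0.07448, +0.58288); u = 585.8·(+0.18999)/0.58288 + 301.6 = 492.5410, v = 779.4·(+0.07448)/0.58288 + 255.2 = 354.7902
M2: Pc = R·M2+t = (+0.25017, -0.08758, +0.58956); u = 585.8·(+0.25017)/0.58956 + 301.6 = 550.1775, v = 779.4·(-0.08758)/0.58956 + 255.2 = 139.4214
M3: Pc = R·M3+t = (+0.09001, -0.14808, +0.56472); u = 585.8·(+0.09001)/0.56472 + 301.6 = 394.9706, v = 779.4·(-0.14808)/0.56472 + 255.2 = 50.8276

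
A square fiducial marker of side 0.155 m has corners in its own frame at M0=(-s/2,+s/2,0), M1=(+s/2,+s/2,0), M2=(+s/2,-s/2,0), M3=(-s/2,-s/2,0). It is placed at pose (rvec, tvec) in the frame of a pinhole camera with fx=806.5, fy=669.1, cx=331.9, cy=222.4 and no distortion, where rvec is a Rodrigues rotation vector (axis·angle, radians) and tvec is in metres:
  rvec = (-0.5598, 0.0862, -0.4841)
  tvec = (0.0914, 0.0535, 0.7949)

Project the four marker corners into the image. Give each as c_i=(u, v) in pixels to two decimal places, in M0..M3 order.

Intrinsics K: fx=806.5, fy=669.1, cx=331.9, cy=222.4
Marker side s = 0.155 m; corners in marker frame (Z=0):
  M0 = (-0.0775, +0.0775, 0)
  M1 = (+0.0775, +0.0775, 0)
  M2 = (+0.0775, -0.0775, 0)
  M3 = (-0.0775, -0.0775, 0)
rvec = (-0.5598, 0.0862, -0.4841), |rvec| = θ = 0.74509 rad = 42.691°
Rodrigues: sinθ=0.67804, 1−cosθ=0.26497; R = I + sinθ·[k]× + (1−cosθ)·[k]×²:
    [+0.88460 +0.41750 +0.20779]
    [-0.46357 +0.73857 +0.48951]
    [+0.05090 -0.52934 +0.84688]
t = (0.0914, 0.0535, 0.7949) m
M0: Pc = R·M0+t = (+0.05520, +0.14667, +0.74993); u = 806.5·(+0.05520)/0.74993 + 331.9 = 391.2640, v = 669.1·(+0.14667)/0.74993 + 222.4 = 353.2575
M1: Pc = R·M1+t = (+0.19231, +0.07481, +0.75782); u = 806.5·(+0.19231)/0.75782 + 331.9 = 536.5662, v = 669.1·(+0.07481)/0.75782 + 222.4 = 288.4544
M2: Pc = R·M2+t = (+0.12760, -0.03967, +0.83987); u = 806.5·(+0.12760)/0.83987 + 331.9 = 454.4302, v = 669.1·(-0.03967)/0.83987 + 222.4 = 190.7993
M3: Pc = R·M3+t = (-0.00951, +0.03219, +0.83198); u = 806.5·(-0.00951)/0.83198 + 331.9 = 322.6784, v = 669.1·(+0.03219)/0.83198 + 222.4 = 248.2856

c0=(391.26, 353.26) c1=(536.57, 288.45) c2=(454.43, 190.80) c3=(322.68, 248.29)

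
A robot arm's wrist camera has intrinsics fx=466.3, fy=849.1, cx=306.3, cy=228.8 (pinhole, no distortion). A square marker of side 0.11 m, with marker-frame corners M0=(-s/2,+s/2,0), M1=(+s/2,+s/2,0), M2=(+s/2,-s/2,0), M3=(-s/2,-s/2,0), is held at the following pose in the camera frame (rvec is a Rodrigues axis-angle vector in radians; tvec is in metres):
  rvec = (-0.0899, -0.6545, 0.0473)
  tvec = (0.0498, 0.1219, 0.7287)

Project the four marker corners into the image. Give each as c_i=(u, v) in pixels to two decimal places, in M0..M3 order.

c0=(309.92, 441.27) c1=(363.33, 431.48) c2=(363.56, 307.52) c3=(311.00, 305.37)

Intrinsics K: fx=466.3, fy=849.1, cx=306.3, cy=228.8
Marker side s = 0.11 m; corners in marker frame (Z=0):
  M0 = (-0.0550, +0.0550, 0)
  M1 = (+0.0550, +0.0550, 0)
  M2 = (+0.0550, -0.0550, 0)
  M3 = (-0.0550, -0.0550, 0)
rvec = (-0.0899, -0.6545, 0.0473), |rvec| = θ = 0.66234 rad = 37.949°
Rodrigues: sinθ=0.61496, 1−cosθ=0.21144; R = I + sinθ·[k]× + (1−cosθ)·[k]×²:
    [+0.79245 -0.01556 -0.60973]
    [+0.07228 +0.99503 +0.06855]
    [+0.60564 -0.09839 +0.78964]
t = (0.0498, 0.1219, 0.7287) m
M0: Pc = R·M0+t = (+0.00536, +0.17265, +0.68998); u = 466.3·(+0.00536)/0.68998 + 306.3 = 309.9220, v = 849.1·(+0.17265)/0.68998 + 228.8 = 441.2677
M1: Pc = R·M1+t = (+0.09253, +0.18060, +0.75660); u = 466.3·(+0.09253)/0.75660 + 306.3 = 363.3268, v = 849.1·(+0.18060)/0.75660 + 228.8 = 431.4820
M2: Pc = R·M2+t = (+0.09424, +0.07115, +0.76742); u = 466.3·(+0.09424)/0.76742 + 306.3 = 363.5624, v = 849.1·(+0.07115)/0.76742 + 228.8 = 307.5213
M3: Pc = R·M3+t = (+0.00707, +0.06320, +0.70080); u = 466.3·(+0.00707)/0.70080 + 306.3 = 311.0047, v = 849.1·(+0.06320)/0.70080 + 228.8 = 305.3719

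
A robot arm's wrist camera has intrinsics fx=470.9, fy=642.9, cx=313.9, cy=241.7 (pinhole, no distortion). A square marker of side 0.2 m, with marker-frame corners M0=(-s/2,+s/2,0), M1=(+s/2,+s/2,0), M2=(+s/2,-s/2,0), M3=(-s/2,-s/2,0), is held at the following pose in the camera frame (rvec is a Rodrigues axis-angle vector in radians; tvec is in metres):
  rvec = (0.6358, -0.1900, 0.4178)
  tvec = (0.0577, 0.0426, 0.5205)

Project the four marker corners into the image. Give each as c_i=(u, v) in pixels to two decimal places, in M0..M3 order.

c0=(248.44, 340.00) c1=(395.28, 398.24) c2=(495.02, 244.26) c3=(325.82, 150.83)

Intrinsics K: fx=470.9, fy=642.9, cx=313.9, cy=241.7
Marker side s = 0.2 m; corners in marker frame (Z=0):
  M0 = (-0.1000, +0.1000, 0)
  M1 = (+0.1000, +0.1000, 0)
  M2 = (+0.1000, -0.1000, 0)
  M3 = (-0.1000, -0.1000, 0)
rvec = (0.6358, -0.1900, 0.4178), |rvec| = θ = 0.78415 rad = 44.929°
Rodrigues: sinθ=0.70623, 1−cosθ=0.29201; R = I + sinθ·[k]× + (1−cosθ)·[k]×²:
    [+0.89996 -0.43365 -0.04497]
    [+0.31891 +0.72513 -0.61031]
    [+0.29727 +0.53492 +0.79088]
t = (0.0577, 0.0426, 0.5205) m
M0: Pc = R·M0+t = (-0.07566, +0.08322, +0.54426); u = 470.9·(-0.07566)/0.54426 + 313.9 = 248.4380, v = 642.9·(+0.08322)/0.54426 + 241.7 = 340.0038
M1: Pc = R·M1+t = (+0.10433, +0.14700, +0.60372); u = 470.9·(+0.10433)/0.60372 + 313.9 = 395.2782, v = 642.9·(+0.14700)/0.60372 + 241.7 = 398.2446
M2: Pc = R·M2+t = (+0.19106, +0.00198, +0.49674); u = 470.9·(+0.19106)/0.49674 + 313.9 = 495.0237, v = 642.9·(+0.00198)/0.49674 + 241.7 = 244.2603
M3: Pc = R·M3+t = (+0.01107, -0.06180, +0.43728); u = 470.9·(+0.01107)/0.43728 + 313.9 = 325.8199, v = 642.9·(-0.06180)/0.43728 + 241.7 = 150.8344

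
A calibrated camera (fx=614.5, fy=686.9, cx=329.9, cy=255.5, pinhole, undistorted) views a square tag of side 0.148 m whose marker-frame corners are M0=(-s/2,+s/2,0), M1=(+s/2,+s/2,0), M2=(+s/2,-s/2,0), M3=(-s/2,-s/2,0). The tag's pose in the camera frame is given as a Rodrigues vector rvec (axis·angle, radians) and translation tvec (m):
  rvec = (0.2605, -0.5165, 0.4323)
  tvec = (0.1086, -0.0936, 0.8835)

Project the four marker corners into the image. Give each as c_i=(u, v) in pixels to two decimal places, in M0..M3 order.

c0=(341.86, 212.77) c1=(417.23, 252.47) c2=(464.94, 154.61) c3=(392.26, 104.84)

Intrinsics K: fx=614.5, fy=686.9, cx=329.9, cy=255.5
Marker side s = 0.148 m; corners in marker frame (Z=0):
  M0 = (-0.0740, +0.0740, 0)
  M1 = (+0.0740, +0.0740, 0)
  M2 = (+0.0740, -0.0740, 0)
  M3 = (-0.0740, -0.0740, 0)
rvec = (0.2605, -0.5165, 0.4323), |rvec| = θ = 0.72216 rad = 41.377°
Rodrigues: sinθ=0.66101, 1−cosθ=0.24962; R = I + sinθ·[k]× + (1−cosθ)·[k]×²:
    [+0.78286 -0.46009 -0.41886]
    [+0.33129 +0.87807 -0.34531]
    [+0.52666 +0.13157 +0.83983]
t = (0.1086, -0.0936, 0.8835) m
M0: Pc = R·M0+t = (+0.01662, -0.05314, +0.85426); u = 614.5·(+0.01662)/0.85426 + 329.9 = 341.8564, v = 686.9·(-0.05314)/0.85426 + 255.5 = 212.7721
M1: Pc = R·M1+t = (+0.13248, -0.00411, +0.93221); u = 614.5·(+0.13248)/0.93221 + 329.9 = 417.2322, v = 686.9·(-0.00411)/0.93221 + 255.5 = 252.4735
M2: Pc = R·M2+t = (+0.20058, -0.13406, +0.91274); u = 614.5·(+0.20058)/0.91274 + 329.9 = 464.9395, v = 686.9·(-0.13406)/0.91274 + 255.5 = 154.6092
M3: Pc = R·M3+t = (+0.08472, -0.18309, +0.83479); u = 614.5·(+0.08472)/0.83479 + 329.9 = 392.2600, v = 686.9·(-0.18309)/0.83479 + 255.5 = 104.8439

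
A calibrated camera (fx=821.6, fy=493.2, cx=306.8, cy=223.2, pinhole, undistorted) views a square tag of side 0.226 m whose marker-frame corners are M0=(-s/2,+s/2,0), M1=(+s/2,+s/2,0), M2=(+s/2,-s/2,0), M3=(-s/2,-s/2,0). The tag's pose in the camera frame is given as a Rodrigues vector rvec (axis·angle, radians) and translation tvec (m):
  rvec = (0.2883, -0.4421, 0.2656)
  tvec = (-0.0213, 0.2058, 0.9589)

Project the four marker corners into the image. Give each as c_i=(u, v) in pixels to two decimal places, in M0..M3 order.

Intrinsics K: fx=821.6, fy=493.2, cx=306.8, cy=223.2
Marker side s = 0.226 m; corners in marker frame (Z=0):
  M0 = (-0.1130, +0.1130, 0)
  M1 = (+0.1130, +0.1130, 0)
  M2 = (+0.1130, -0.1130, 0)
  M3 = (-0.1130, -0.1130, 0)
rvec = (0.2883, -0.4421, 0.2656), |rvec| = θ = 0.59086 rad = 33.854°
Rodrigues: sinθ=0.55707, 1−cosθ=0.16954; R = I + sinθ·[k]× + (1−cosθ)·[k]×²:
    [+0.87083 -0.31231 -0.37964]
    [+0.18852 +0.92538 -0.32884]
    [+0.45401 +0.21479 +0.86472]
t = (-0.0213, 0.2058, 0.9589) m
M0: Pc = R·M0+t = (-0.15499, +0.28907, +0.93187); u = 821.6·(-0.15499)/0.93187 + 306.8 = 170.1462, v = 493.2·(+0.28907)/0.93187 + 223.2 = 376.1905
M1: Pc = R·M1+t = (+0.04181, +0.33167, +1.03447); u = 821.6·(+0.04181)/1.03447 + 306.8 = 340.0083, v = 493.2·(+0.33167)/1.03447 + 223.2 = 381.3284
M2: Pc = R·M2+t = (+0.11239, +0.12253, +0.98593); u = 821.6·(+0.11239)/0.98593 + 306.8 = 400.4609, v = 493.2·(+0.12253)/0.98593 + 223.2 = 284.4964
M3: Pc = R·M3+t = (-0.08441, +0.07993, +0.88333); u = 821.6·(-0.08441)/0.88333 + 306.8 = 228.2862, v = 493.2·(+0.07993)/0.88333 + 223.2 = 267.8283

c0=(170.15, 376.19) c1=(340.01, 381.33) c2=(400.46, 284.50) c3=(228.29, 267.83)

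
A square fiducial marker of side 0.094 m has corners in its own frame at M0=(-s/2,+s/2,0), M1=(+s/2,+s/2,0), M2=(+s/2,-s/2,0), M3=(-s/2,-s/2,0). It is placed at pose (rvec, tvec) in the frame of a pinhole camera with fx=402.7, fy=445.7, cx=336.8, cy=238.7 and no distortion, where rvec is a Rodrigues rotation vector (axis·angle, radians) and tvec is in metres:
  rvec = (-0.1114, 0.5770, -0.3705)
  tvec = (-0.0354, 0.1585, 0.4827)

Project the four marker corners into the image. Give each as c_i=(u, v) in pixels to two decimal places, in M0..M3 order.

Intrinsics K: fx=402.7, fy=445.7, cx=336.8, cy=238.7
Marker side s = 0.094 m; corners in marker frame (Z=0):
  M0 = (-0.0470, +0.0470, 0)
  M1 = (+0.0470, +0.0470, 0)
  M2 = (+0.0470, -0.0470, 0)
  M3 = (-0.0470, -0.0470, 0)
rvec = (-0.1114, 0.5770, -0.3705), |rvec| = θ = 0.69470 rad = 39.803°
Rodrigues: sinθ=0.64016, 1−cosθ=0.23175; R = I + sinθ·[k]× + (1−cosθ)·[k]×²:
    [+0.77420 +0.31054 +0.55152]
    [-0.37228 +0.92812 -0.00001]
    [-0.51188 -0.20531 +0.83416]
t = (-0.0354, 0.1585, 0.4827) m
M0: Pc = R·M0+t = (-0.05719, +0.21962, +0.49711); u = 402.7·(-0.05719)/0.49711 + 336.8 = 290.4695, v = 445.7·(+0.21962)/0.49711 + 238.7 = 435.6068
M1: Pc = R·M1+t = (+0.01558, +0.18462, +0.44899); u = 402.7·(+0.01558)/0.44899 + 336.8 = 350.7765, v = 445.7·(+0.18462)/0.44899 + 238.7 = 421.9710
M2: Pc = R·M2+t = (-0.01361, +0.09738, +0.46829); u = 402.7·(-0.01361)/0.46829 + 336.8 = 325.0981, v = 445.7·(+0.09738)/0.46829 + 238.7 = 331.3834
M3: Pc = R·M3+t = (-0.08638, +0.13238, +0.51641); u = 402.7·(-0.08638)/0.51641 + 336.8 = 269.4376, v = 445.7·(+0.13238)/0.51641 + 238.7 = 352.9501

c0=(290.47, 435.61) c1=(350.78, 421.97) c2=(325.10, 331.38) c3=(269.44, 352.95)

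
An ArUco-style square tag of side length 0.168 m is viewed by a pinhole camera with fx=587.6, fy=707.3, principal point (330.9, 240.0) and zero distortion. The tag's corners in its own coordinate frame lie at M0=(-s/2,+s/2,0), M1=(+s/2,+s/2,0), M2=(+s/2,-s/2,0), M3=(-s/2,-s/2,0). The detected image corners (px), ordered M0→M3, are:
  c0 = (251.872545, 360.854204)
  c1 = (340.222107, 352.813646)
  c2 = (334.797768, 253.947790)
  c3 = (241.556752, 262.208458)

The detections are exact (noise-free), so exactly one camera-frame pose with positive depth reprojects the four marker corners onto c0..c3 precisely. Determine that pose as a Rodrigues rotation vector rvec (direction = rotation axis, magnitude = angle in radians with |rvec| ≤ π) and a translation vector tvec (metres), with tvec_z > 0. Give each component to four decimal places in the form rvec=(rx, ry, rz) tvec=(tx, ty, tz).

Intrinsics K: fx=587.6, fy=707.3, cx=330.9, cy=240.0
Marker side s = 0.168 m; corners in marker frame (Z=0):
  M0 = (-0.0840, +0.0840, 0)
  M1 = (+0.0840, +0.0840, 0)
  M2 = (+0.0840, -0.0840, 0)
  M3 = (-0.0840, -0.0840, 0)
Detected image corners:
  c0 = (251.872545, 360.854204) px
  c1 = (340.222107, 352.813646) px
  c2 = (334.797768, 253.947790) px
  c3 = (241.556752, 262.208458) px
Planar DLT: solve 8×8 A·h = b for H (H[2,2]=1):
  H  [+543.88573 +140.17094 +292.26789]
  H  [-44.46855 +686.07713 +308.77690]
  H  [+0.01311 +0.31954 +1.00000]
B = K⁻¹H; ‖b₁‖=0.920783, ‖b₂‖=0.920783; λ = 2/(‖b₁‖+‖b₂‖) = 1.086033, sign → tz>0 ⇒ λ=+1.086033
r₁ = λ·B[:,0] = (+0.99722,-0.07311,+0.01423); r₂ = λ·B[:,1] = (+0.06365,+0.93569,+0.34703)
r₃ = r₁×r₂ = (-0.03869,-0.34516,+0.93775); SVD([r₁ r₂ r₃]) → R = UVᵀ:
  R  [+0.99722 +0.06365 -0.03869]
  R  [-0.07311 +0.93569 -0.34516]
  R  [+0.01423 +0.34703 +0.93775]
t = (-0.07140, +0.10560, +1.08603) m
tr R = 2.870660; θ = arccos((tr R − 1)/2) = 0.361605 rad = 20.718°
axis k = ((R−Rᵀ)₃₂, (R−Rᵀ)₁₃, (R−Rᵀ)₂₁) / (2 sinθ) = (+0.978289, -0.074796, -0.193279)
rvec = θ·k = (+0.353754, -0.027047, -0.069891)

rvec=(0.3538, -0.0270, -0.0699) tvec=(-0.0714, 0.1056, 1.0860)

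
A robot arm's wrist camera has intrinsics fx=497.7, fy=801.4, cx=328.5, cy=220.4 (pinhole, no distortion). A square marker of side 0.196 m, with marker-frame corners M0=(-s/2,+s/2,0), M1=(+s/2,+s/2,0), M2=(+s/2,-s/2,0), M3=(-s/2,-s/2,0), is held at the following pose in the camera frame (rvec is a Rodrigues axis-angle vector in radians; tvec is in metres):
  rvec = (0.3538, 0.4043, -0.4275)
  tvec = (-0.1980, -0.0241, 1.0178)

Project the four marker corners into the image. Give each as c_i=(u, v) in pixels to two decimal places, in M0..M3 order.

Intrinsics K: fx=497.7, fy=801.4, cx=328.5, cy=220.4
Marker side s = 0.196 m; corners in marker frame (Z=0):
  M0 = (-0.0980, +0.0980, 0)
  M1 = (+0.0980, +0.0980, 0)
  M2 = (+0.0980, -0.0980, 0)
  M3 = (-0.0980, -0.0980, 0)
rvec = (0.3538, 0.4043, -0.4275), |rvec| = θ = 0.68658 rad = 39.338°
Rodrigues: sinθ=0.63389, 1−cosθ=0.22658; R = I + sinθ·[k]× + (1−cosθ)·[k]×²:
    [+0.83359 +0.46345 +0.30058]
    [-0.32594 +0.85199 -0.40973]
    [-0.44598 +0.24357 +0.86126]
t = (-0.1980, -0.0241, 1.0178) m
M0: Pc = R·M0+t = (-0.23427, +0.09134, +1.08538); u = 497.7·(-0.23427)/1.08538 + 328.5 = 221.0738, v = 801.4·(+0.09134)/1.08538 + 220.4 = 287.8398
M1: Pc = R·M1+t = (-0.07089, +0.02745, +0.99796); u = 497.7·(-0.07089)/0.99796 + 328.5 = 293.1459, v = 801.4·(+0.02745)/0.99796 + 220.4 = 242.4454
M2: Pc = R·M2+t = (-0.16173, -0.13954, +0.95022); u = 497.7·(-0.16173)/0.95022 + 328.5 = 243.7922, v = 801.4·(-0.13954)/0.95022 + 220.4 = 102.7172
M3: Pc = R·M3+t = (-0.32511, -0.07565, +1.03764); u = 497.7·(-0.32511)/1.03764 + 328.5 = 172.5617, v = 801.4·(-0.07565)/1.03764 + 220.4 = 161.9710

c0=(221.07, 287.84) c1=(293.15, 242.45) c2=(243.79, 102.72) c3=(172.56, 161.97)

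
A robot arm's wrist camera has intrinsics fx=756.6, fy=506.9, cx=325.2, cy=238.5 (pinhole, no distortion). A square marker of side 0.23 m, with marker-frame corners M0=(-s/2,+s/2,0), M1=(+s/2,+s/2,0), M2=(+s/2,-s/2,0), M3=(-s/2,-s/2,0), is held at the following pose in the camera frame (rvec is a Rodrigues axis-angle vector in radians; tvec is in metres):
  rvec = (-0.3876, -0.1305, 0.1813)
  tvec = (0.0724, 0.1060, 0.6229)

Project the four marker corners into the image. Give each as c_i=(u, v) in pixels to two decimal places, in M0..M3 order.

c0=(249.16, 405.96) c1=(540.08, 439.60) c2=(550.52, 256.73) c3=(299.31, 221.78)

Intrinsics K: fx=756.6, fy=506.9, cx=325.2, cy=238.5
Marker side s = 0.23 m; corners in marker frame (Z=0):
  M0 = (-0.1150, +0.1150, 0)
  M1 = (+0.1150, +0.1150, 0)
  M2 = (+0.1150, -0.1150, 0)
  M3 = (-0.1150, -0.1150, 0)
rvec = (-0.3876, -0.1305, 0.1813), |rvec| = θ = 0.44736 rad = 25.632°
Rodrigues: sinθ=0.43259, 1−cosθ=0.09841; R = I + sinθ·[k]× + (1−cosθ)·[k]×²:
    [+0.97546 -0.15044 -0.16074]
    [+0.20018 +0.90997 +0.36317]
    [+0.09164 -0.38643 +0.91775]
t = (0.0724, 0.1060, 0.6229) m
M0: Pc = R·M0+t = (-0.05708, +0.18762, +0.56792); u = 756.6·(-0.05708)/0.56792 + 325.2 = 249.1579, v = 506.9·(+0.18762)/0.56792 + 238.5 = 405.9649
M1: Pc = R·M1+t = (+0.16728, +0.23367, +0.58900); u = 756.6·(+0.16728)/0.58900 + 325.2 = 540.0770, v = 506.9·(+0.23367)/0.58900 + 238.5 = 439.5972
M2: Pc = R·M2+t = (+0.20188, +0.02438, +0.67788); u = 756.6·(+0.20188)/0.67788 + 325.2 = 550.5232, v = 506.9·(+0.02438)/0.67788 + 238.5 = 256.7272
M3: Pc = R·M3+t = (-0.02248, -0.02167, +0.65680); u = 756.6·(-0.02248)/0.65680 + 325.2 = 299.3070, v = 506.9·(-0.02167)/0.65680 + 238.5 = 221.7779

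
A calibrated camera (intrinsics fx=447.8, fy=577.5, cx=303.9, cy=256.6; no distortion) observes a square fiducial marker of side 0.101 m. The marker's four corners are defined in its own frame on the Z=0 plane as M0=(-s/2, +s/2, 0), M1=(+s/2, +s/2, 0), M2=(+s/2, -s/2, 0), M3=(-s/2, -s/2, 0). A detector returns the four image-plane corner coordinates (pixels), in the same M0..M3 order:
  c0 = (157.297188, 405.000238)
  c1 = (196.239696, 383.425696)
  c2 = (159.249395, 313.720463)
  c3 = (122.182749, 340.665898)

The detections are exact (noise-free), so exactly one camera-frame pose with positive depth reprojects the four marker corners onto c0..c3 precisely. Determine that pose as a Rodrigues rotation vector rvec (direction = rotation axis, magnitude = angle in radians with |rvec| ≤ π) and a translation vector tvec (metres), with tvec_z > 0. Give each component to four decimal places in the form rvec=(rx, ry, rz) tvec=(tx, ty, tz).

Intrinsics K: fx=447.8, fy=577.5, cx=303.9, cy=256.6
Marker side s = 0.101 m; corners in marker frame (Z=0):
  M0 = (-0.0505, +0.0505, 0)
  M1 = (+0.0505, +0.0505, 0)
  M2 = (+0.0505, -0.0505, 0)
  M3 = (-0.0505, -0.0505, 0)
Detected image corners:
  c0 = (157.297188, 405.000238) px
  c1 = (196.239696, 383.425696) px
  c2 = (159.249395, 313.720463) px
  c3 = (122.182749, 340.665898) px
Planar DLT: solve 8×8 A·h = b for H (H[2,2]=1):
  H  [+261.71242 +387.81057 +158.22800]
  H  [-500.47702 +733.47575 +361.47809]
  H  [-0.72232 +0.19651 +1.00000]
B = K⁻¹H; ‖b₁‖=1.405123, ‖b₂‖=1.405123; λ = 2/(‖b₁‖+‖b₂‖) = 0.711681, sign → tz>0 ⇒ λ=+0.711681
r₁ = λ·B[:,0] = (+0.76480,-0.38835,-0.51406); r₂ = λ·B[:,1] = (+0.52143,+0.84176,+0.13986)
r₃ = r₁×r₂ = (+0.37840,-0.37501,+0.84627); SVD([r₁ r₂ r₃]) → R = UVᵀ:
  R  [+0.76480 +0.52143 +0.37840]
  R  [-0.38835 +0.84176 -0.37501]
  R  [-0.51406 +0.13986 +0.84627]
t = (-0.23151, +0.12925, +0.71168) m
tr R = 2.452835; θ = arccos((tr R − 1)/2) = 0.757702 rad = 43.413°
axis k = ((R−Rᵀ)₃₂, (R−Rᵀ)₁₃, (R−Rᵀ)₂₁) / (2 sinθ) = (+0.374581, +0.649297, -0.661894)
rvec = θ·k = (+0.283820, +0.491973, -0.501518)

rvec=(0.2838, 0.4920, -0.5015) tvec=(-0.2315, 0.1292, 0.7117)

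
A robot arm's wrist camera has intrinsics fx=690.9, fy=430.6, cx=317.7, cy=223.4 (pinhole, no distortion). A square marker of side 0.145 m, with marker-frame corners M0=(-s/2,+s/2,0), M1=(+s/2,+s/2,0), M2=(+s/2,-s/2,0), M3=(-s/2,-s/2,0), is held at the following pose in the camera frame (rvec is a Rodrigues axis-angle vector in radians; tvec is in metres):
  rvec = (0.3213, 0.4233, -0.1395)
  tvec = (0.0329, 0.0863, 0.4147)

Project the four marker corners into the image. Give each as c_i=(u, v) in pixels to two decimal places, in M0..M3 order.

Intrinsics K: fx=690.9, fy=430.6, cx=317.7, cy=223.4
Marker side s = 0.145 m; corners in marker frame (Z=0):
  M0 = (-0.0725, +0.0725, 0)
  M1 = (+0.0725, +0.0725, 0)
  M2 = (+0.0725, -0.0725, 0)
  M3 = (-0.0725, -0.0725, 0)
rvec = (0.3213, 0.4233, -0.1395), |rvec| = θ = 0.54943 rad = 31.480°
Rodrigues: sinθ=0.52220, 1−cosθ=0.14718; R = I + sinθ·[k]× + (1−cosθ)·[k]×²:
    [+0.90315 +0.19890 +0.38047]
    [-0.06628 +0.94018 -0.33417]
    [-0.42417 +0.27659 +0.86231]
t = (0.0329, 0.0863, 0.4147) m
M0: Pc = R·M0+t = (-0.01816, +0.15927, +0.46551); u = 690.9·(-0.01816)/0.46551 + 317.7 = 290.7492, v = 430.6·(+0.15927)/0.46551 + 223.4 = 370.7257
M1: Pc = R·M1+t = (+0.11280, +0.14966, +0.40400); u = 690.9·(+0.11280)/0.40400 + 317.7 = 510.6022, v = 430.6·(+0.14966)/0.40400 + 223.4 = 382.9118
M2: Pc = R·M2+t = (+0.08396, +0.01333, +0.36389); u = 690.9·(+0.08396)/0.36389 + 317.7 = 477.1059, v = 430.6·(+0.01333)/0.36389 + 223.4 = 239.1756
M3: Pc = R·M3+t = (-0.04700, +0.02294, +0.42540); u = 690.9·(-0.04700)/0.42540 + 317.7 = 241.3689, v = 430.6·(+0.02294)/0.42540 + 223.4 = 246.6224

c0=(290.75, 370.73) c1=(510.60, 382.91) c2=(477.11, 239.18) c3=(241.37, 246.62)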